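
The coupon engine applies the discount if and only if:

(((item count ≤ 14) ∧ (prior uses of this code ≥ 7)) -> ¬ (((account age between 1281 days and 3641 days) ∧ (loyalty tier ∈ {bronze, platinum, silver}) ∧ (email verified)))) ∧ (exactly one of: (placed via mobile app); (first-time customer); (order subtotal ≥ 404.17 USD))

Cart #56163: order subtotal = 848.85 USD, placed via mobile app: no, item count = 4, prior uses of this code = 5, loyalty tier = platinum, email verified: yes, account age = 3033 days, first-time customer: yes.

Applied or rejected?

Rejected

Atomic conditions:
  item count ≤ 14: 4 ≤ 14 is true
  prior uses of this code ≥ 7: 5 ≥ 7 is false
  account age between 1281 days and 3641 days: 3033 in [1281, 3641] is true
  loyalty tier ∈ {bronze, platinum, silver}: platinum is in the set → true
  email verified: yes → true
  placed via mobile app: no → false
  first-time customer: yes → true
  order subtotal ≥ 404.17 USD: 848.85 ≥ 404.17 is true
Combine:
[1.1] true AND false = false
[1.2.1] true AND true AND true = true
[1.2] NOT true = false
[1] false → false (antecedent false ⇒ implication holds) = true
[2] exactly-one(false, true, true) = false
[root] true AND false = false
Overall: false → rejected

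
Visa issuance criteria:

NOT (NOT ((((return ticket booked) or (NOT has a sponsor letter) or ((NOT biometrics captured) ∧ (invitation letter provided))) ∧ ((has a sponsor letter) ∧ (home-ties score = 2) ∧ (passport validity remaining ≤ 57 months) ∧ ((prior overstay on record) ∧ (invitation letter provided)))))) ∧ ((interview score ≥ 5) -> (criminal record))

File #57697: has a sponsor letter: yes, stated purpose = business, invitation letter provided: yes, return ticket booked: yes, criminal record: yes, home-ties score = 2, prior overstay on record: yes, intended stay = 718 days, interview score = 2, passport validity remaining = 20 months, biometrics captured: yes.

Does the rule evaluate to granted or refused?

Granted

Atomic conditions:
  return ticket booked: yes → true
  NOT has a sponsor letter: yes → false
  NOT biometrics captured: yes → false
  invitation letter provided: yes → true
  has a sponsor letter: yes → true
  home-ties score = 2: 2 == 2 is true
  passport validity remaining ≤ 57 months: 20 ≤ 57 is true
  prior overstay on record: yes → true
  interview score ≥ 5: 2 ≥ 5 is false
  criminal record: yes → true
Combine:
[1.1.1.1.3] false AND true = false
[1.1.1.1] true OR false OR false = true
[1.1.1.2.4] true AND true = true
[1.1.1.2] true AND true AND true AND true = true
[1.1.1] true AND true = true
[1.1] NOT true = false
[1] NOT false = true
[2] false → true (antecedent false ⇒ implication holds) = true
[root] true AND true = true
Overall: true → granted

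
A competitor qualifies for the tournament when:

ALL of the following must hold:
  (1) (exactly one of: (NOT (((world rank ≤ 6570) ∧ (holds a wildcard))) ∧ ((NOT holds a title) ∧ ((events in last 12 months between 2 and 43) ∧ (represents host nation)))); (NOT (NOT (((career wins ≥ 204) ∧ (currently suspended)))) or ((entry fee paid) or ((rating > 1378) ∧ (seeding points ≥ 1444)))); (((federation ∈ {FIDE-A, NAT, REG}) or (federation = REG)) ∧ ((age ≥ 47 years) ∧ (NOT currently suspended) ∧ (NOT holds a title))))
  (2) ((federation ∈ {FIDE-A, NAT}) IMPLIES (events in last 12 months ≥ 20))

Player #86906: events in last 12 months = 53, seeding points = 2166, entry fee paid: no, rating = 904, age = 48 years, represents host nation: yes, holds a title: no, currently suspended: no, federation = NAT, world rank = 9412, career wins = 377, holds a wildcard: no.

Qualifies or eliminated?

Atomic conditions:
  world rank ≤ 6570: 9412 ≤ 6570 is false
  holds a wildcard: no → false
  NOT holds a title: no → true
  events in last 12 months between 2 and 43: 53 in [2, 43] is false
  represents host nation: yes → true
  career wins ≥ 204: 377 ≥ 204 is true
  currently suspended: no → false
  entry fee paid: no → false
  rating > 1378: 904 > 1378 is false
  seeding points ≥ 1444: 2166 ≥ 1444 is true
  federation ∈ {FIDE-A, NAT, REG}: NAT is in the set → true
  federation = REG: NAT == REG is false
  age ≥ 47 years: 48 ≥ 47 is true
  NOT currently suspended: no → true
  federation ∈ {FIDE-A, NAT}: NAT is in the set → true
  events in last 12 months ≥ 20: 53 ≥ 20 is true
Combine:
[1.1.1.1] false AND false = false
[1.1.1] NOT false = true
[1.1.2.2] false AND true = false
[1.1.2] true AND false = false
[1.1] true AND false = false
[1.2.1.1.1] true AND false = false
[1.2.1.1] NOT false = true
[1.2.1] NOT true = false
[1.2.2.2] false AND true = false
[1.2.2] false OR false = false
[1.2] false OR false = false
[1.3.1] true OR false = true
[1.3.2] true AND true AND true = true
[1.3] true AND true = true
[1] exactly-one(false, false, true) = true
[2] true → true = true
[root] true AND true = true
Overall: true → qualifies

Qualifies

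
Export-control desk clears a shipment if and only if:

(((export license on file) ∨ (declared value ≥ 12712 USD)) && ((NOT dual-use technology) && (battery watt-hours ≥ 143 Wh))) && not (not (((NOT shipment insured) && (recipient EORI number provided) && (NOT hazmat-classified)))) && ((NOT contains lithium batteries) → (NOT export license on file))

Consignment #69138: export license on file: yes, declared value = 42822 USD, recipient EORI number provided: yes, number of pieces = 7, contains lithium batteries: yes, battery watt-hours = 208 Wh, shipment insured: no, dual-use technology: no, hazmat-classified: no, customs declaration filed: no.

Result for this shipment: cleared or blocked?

Cleared

Atomic conditions:
  export license on file: yes → true
  declared value ≥ 12712 USD: 42822 ≥ 12712 is true
  NOT dual-use technology: no → true
  battery watt-hours ≥ 143 Wh: 208 ≥ 143 is true
  NOT shipment insured: no → true
  recipient EORI number provided: yes → true
  NOT hazmat-classified: no → true
  NOT contains lithium batteries: yes → false
  NOT export license on file: yes → false
Combine:
[1.1] true OR true = true
[1.2] true AND true = true
[1] true AND true = true
[2.1.1] true AND true AND true = true
[2.1] NOT true = false
[2] NOT false = true
[3] false → false (antecedent false ⇒ implication holds) = true
[root] true AND true AND true = true
Overall: true → cleared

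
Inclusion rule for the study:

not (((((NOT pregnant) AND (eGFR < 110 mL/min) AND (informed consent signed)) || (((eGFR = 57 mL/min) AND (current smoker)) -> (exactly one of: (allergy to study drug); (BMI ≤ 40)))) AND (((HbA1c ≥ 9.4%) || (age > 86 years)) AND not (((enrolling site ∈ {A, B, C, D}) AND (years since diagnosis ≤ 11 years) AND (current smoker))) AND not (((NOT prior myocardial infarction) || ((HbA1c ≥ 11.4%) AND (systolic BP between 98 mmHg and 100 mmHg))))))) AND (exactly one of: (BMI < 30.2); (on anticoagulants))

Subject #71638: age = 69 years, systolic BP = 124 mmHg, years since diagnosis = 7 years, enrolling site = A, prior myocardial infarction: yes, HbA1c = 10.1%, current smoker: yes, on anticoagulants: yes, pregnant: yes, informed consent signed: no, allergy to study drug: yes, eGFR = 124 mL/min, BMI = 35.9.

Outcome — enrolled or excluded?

Atomic conditions:
  NOT pregnant: yes → false
  eGFR < 110 mL/min: 124 < 110 is false
  informed consent signed: no → false
  eGFR = 57 mL/min: 124 == 57 is false
  current smoker: yes → true
  allergy to study drug: yes → true
  BMI ≤ 40: 35.9 ≤ 40 is true
  HbA1c ≥ 9.4%: 10.1 ≥ 9.4 is true
  age > 86 years: 69 > 86 is false
  enrolling site ∈ {A, B, C, D}: A is in the set → true
  years since diagnosis ≤ 11 years: 7 ≤ 11 is true
  NOT prior myocardial infarction: yes → false
  HbA1c ≥ 11.4%: 10.1 ≥ 11.4 is false
  systolic BP between 98 mmHg and 100 mmHg: 124 in [98, 100] is false
  BMI < 30.2: 35.9 < 30.2 is false
  on anticoagulants: yes → true
Combine:
[1.1.1.1] false AND false AND false = false
[1.1.1.2.1] false AND true = false
[1.1.1.2.2] exactly-one(true, true) = false
[1.1.1.2] false → false (antecedent false ⇒ implication holds) = true
[1.1.1] false OR true = true
[1.1.2.1] true OR false = true
[1.1.2.2.1] true AND true AND true = true
[1.1.2.2] NOT true = false
[1.1.2.3.1.2] false AND false = false
[1.1.2.3.1] false OR false = false
[1.1.2.3] NOT false = true
[1.1.2] true AND false AND true = false
[1.1] true AND false = false
[1] NOT false = true
[2] exactly-one(false, true) = true
[root] true AND true = true
Overall: true → enrolled

Enrolled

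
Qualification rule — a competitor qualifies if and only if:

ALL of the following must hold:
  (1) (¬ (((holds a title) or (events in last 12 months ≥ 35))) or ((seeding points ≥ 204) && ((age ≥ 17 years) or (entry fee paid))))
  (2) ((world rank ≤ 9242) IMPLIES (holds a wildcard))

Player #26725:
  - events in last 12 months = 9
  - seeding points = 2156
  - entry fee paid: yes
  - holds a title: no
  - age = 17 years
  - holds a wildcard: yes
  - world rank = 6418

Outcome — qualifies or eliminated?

Atomic conditions:
  holds a title: no → false
  events in last 12 months ≥ 35: 9 ≥ 35 is false
  seeding points ≥ 204: 2156 ≥ 204 is true
  age ≥ 17 years: 17 ≥ 17 is true
  entry fee paid: yes → true
  world rank ≤ 9242: 6418 ≤ 9242 is true
  holds a wildcard: yes → true
Combine:
[1.1.1] false OR false = false
[1.1] NOT false = true
[1.2.2] true OR true = true
[1.2] true AND true = true
[1] true OR true = true
[2] true → true = true
[root] true AND true = true
Overall: true → qualifies

Qualifies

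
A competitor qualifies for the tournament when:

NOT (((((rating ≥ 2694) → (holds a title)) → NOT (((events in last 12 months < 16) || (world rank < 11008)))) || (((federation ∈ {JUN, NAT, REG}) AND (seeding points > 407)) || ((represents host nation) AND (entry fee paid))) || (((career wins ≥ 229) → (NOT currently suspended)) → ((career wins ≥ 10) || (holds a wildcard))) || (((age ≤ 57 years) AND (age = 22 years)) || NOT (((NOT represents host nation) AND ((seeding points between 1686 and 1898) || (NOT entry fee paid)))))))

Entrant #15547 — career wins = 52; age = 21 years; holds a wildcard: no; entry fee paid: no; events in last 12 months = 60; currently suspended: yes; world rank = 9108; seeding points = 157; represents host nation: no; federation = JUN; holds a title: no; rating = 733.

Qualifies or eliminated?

Eliminated

Atomic conditions:
  rating ≥ 2694: 733 ≥ 2694 is false
  holds a title: no → false
  events in last 12 months < 16: 60 < 16 is false
  world rank < 11008: 9108 < 11008 is true
  federation ∈ {JUN, NAT, REG}: JUN is in the set → true
  seeding points > 407: 157 > 407 is false
  represents host nation: no → false
  entry fee paid: no → false
  career wins ≥ 229: 52 ≥ 229 is false
  NOT currently suspended: yes → false
  career wins ≥ 10: 52 ≥ 10 is true
  holds a wildcard: no → false
  age ≤ 57 years: 21 ≤ 57 is true
  age = 22 years: 21 == 22 is false
  NOT represents host nation: no → true
  seeding points between 1686 and 1898: 157 in [1686, 1898] is false
  NOT entry fee paid: no → true
Combine:
[1.1.1] false → false (antecedent false ⇒ implication holds) = true
[1.1.2.1] false OR true = true
[1.1.2] NOT true = false
[1.1] true → false = false
[1.2.1] true AND false = false
[1.2.2] false AND false = false
[1.2] false OR false = false
[1.3.1] false → false (antecedent false ⇒ implication holds) = true
[1.3.2] true OR false = true
[1.3] true → true = true
[1.4.1] true AND false = false
[1.4.2.1.2] false OR true = true
[1.4.2.1] true AND true = true
[1.4.2] NOT true = false
[1.4] false OR false = false
[1] false OR false OR true OR false = true
[root] NOT true = false
Overall: false → eliminated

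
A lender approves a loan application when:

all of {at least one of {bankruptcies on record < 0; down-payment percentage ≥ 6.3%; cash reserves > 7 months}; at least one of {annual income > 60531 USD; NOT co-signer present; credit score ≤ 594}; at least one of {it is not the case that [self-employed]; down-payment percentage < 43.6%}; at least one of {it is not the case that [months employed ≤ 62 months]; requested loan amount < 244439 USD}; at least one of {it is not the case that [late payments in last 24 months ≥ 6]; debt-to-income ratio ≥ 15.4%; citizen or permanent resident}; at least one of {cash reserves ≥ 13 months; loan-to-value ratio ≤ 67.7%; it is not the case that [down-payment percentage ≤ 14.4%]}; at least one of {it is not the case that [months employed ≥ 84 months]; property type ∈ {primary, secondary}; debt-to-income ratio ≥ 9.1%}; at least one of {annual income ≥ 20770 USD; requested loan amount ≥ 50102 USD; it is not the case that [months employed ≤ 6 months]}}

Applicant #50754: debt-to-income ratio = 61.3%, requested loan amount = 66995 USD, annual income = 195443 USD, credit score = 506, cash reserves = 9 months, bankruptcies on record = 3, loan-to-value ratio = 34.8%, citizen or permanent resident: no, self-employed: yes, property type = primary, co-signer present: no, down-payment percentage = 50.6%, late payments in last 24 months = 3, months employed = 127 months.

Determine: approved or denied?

Denied

Atomic conditions:
  bankruptcies on record < 0: 3 < 0 is false
  down-payment percentage ≥ 6.3%: 50.6 ≥ 6.3 is true
  cash reserves > 7 months: 9 > 7 is true
  annual income > 60531 USD: 195443 > 60531 is true
  NOT co-signer present: no → true
  credit score ≤ 594: 506 ≤ 594 is true
  self-employed: yes → true
  down-payment percentage < 43.6%: 50.6 < 43.6 is false
  months employed ≤ 62 months: 127 ≤ 62 is false
  requested loan amount < 244439 USD: 66995 < 244439 is true
  late payments in last 24 months ≥ 6: 3 ≥ 6 is false
  debt-to-income ratio ≥ 15.4%: 61.3 ≥ 15.4 is true
  citizen or permanent resident: no → false
  cash reserves ≥ 13 months: 9 ≥ 13 is false
  loan-to-value ratio ≤ 67.7%: 34.8 ≤ 67.7 is true
  down-payment percentage ≤ 14.4%: 50.6 ≤ 14.4 is false
  months employed ≥ 84 months: 127 ≥ 84 is true
  property type ∈ {primary, secondary}: primary is in the set → true
  debt-to-income ratio ≥ 9.1%: 61.3 ≥ 9.1 is true
  annual income ≥ 20770 USD: 195443 ≥ 20770 is true
  requested loan amount ≥ 50102 USD: 66995 ≥ 50102 is true
  months employed ≤ 6 months: 127 ≤ 6 is false
Combine:
[1] false OR true OR true = true
[2] true OR true OR true = true
[3.1] NOT true = false
[3] false OR false = false
[4.1] NOT false = true
[4] true OR true = true
[5.1] NOT false = true
[5] true OR true OR false = true
[6.3] NOT false = true
[6] false OR true OR true = true
[7.1] NOT true = false
[7] false OR true OR true = true
[8.3] NOT false = true
[8] true OR true OR true = true
[root] true AND true AND false AND true AND true AND true AND true AND true = false
Overall: false → denied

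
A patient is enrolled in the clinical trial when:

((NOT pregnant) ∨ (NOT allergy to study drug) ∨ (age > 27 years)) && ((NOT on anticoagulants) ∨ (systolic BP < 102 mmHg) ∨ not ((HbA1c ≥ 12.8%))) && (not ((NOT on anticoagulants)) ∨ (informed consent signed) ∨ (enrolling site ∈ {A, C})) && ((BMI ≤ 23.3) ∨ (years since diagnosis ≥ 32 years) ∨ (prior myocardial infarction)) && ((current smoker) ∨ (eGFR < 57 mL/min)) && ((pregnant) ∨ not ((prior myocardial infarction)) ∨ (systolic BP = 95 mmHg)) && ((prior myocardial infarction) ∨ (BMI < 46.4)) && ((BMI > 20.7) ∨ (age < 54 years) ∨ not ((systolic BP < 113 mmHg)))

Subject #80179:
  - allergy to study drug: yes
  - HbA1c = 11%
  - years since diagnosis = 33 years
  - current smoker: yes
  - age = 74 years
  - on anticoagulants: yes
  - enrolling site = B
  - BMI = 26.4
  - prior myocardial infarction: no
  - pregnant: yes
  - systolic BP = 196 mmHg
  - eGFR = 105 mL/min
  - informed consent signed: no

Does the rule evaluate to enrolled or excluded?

Enrolled

Atomic conditions:
  NOT pregnant: yes → false
  NOT allergy to study drug: yes → false
  age > 27 years: 74 > 27 is true
  NOT on anticoagulants: yes → false
  systolic BP < 102 mmHg: 196 < 102 is false
  HbA1c ≥ 12.8%: 11 ≥ 12.8 is false
  informed consent signed: no → false
  enrolling site ∈ {A, C}: B is not in the set → false
  BMI ≤ 23.3: 26.4 ≤ 23.3 is false
  years since diagnosis ≥ 32 years: 33 ≥ 32 is true
  prior myocardial infarction: no → false
  current smoker: yes → true
  eGFR < 57 mL/min: 105 < 57 is false
  pregnant: yes → true
  systolic BP = 95 mmHg: 196 == 95 is false
  BMI < 46.4: 26.4 < 46.4 is true
  BMI > 20.7: 26.4 > 20.7 is true
  age < 54 years: 74 < 54 is false
  systolic BP < 113 mmHg: 196 < 113 is false
Combine:
[1] false OR false OR true = true
[2.3] NOT false = true
[2] false OR false OR true = true
[3.1] NOT false = true
[3] true OR false OR false = true
[4] false OR true OR false = true
[5] true OR false = true
[6.2] NOT false = true
[6] true OR true OR false = true
[7] false OR true = true
[8.3] NOT false = true
[8] true OR false OR true = true
[root] true AND true AND true AND true AND true AND true AND true AND true = true
Overall: true → enrolled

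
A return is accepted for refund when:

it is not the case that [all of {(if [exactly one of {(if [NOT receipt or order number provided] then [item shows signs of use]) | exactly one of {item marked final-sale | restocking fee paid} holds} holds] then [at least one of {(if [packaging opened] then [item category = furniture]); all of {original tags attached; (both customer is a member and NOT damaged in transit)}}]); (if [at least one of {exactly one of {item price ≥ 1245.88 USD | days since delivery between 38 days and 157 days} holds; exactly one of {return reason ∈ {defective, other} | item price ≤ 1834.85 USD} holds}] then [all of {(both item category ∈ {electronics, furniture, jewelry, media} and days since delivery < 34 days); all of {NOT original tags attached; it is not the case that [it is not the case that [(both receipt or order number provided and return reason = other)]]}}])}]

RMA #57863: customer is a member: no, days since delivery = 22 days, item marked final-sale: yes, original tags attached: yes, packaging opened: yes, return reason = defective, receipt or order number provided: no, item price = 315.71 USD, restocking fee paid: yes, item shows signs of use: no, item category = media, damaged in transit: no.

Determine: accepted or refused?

Refused

Atomic conditions:
  NOT receipt or order number provided: no → true
  item shows signs of use: no → false
  item marked final-sale: yes → true
  restocking fee paid: yes → true
  packaging opened: yes → true
  item category = furniture: media == furniture is false
  original tags attached: yes → true
  customer is a member: no → false
  NOT damaged in transit: no → true
  item price ≥ 1245.88 USD: 315.71 ≥ 1245.88 is false
  days since delivery between 38 days and 157 days: 22 in [38, 157] is false
  return reason ∈ {defective, other}: defective is in the set → true
  item price ≤ 1834.85 USD: 315.71 ≤ 1834.85 is true
  item category ∈ {electronics, furniture, jewelry, media}: media is in the set → true
  days since delivery < 34 days: 22 < 34 is true
  NOT original tags attached: yes → false
  receipt or order number provided: no → false
  return reason = other: defective == other is false
Combine:
[1.1.1.1] true → false = false
[1.1.1.2] exactly-one(true, true) = false
[1.1.1] exactly-one(false, false) = false
[1.1.2.1] true → false = false
[1.1.2.2.2] false AND true = false
[1.1.2.2] true AND false = false
[1.1.2] false OR false = false
[1.1] false → false (antecedent false ⇒ implication holds) = true
[1.2.1.1] exactly-one(false, false) = false
[1.2.1.2] exactly-one(true, true) = false
[1.2.1] false OR false = false
[1.2.2.1] true AND true = true
[1.2.2.2.2.1.1] false AND false = false
[1.2.2.2.2.1] NOT false = true
[1.2.2.2.2] NOT true = false
[1.2.2.2] false AND false = false
[1.2.2] true AND false = false
[1.2] false → false (antecedent false ⇒ implication holds) = true
[1] true AND true = true
[root] NOT true = false
Overall: false → refused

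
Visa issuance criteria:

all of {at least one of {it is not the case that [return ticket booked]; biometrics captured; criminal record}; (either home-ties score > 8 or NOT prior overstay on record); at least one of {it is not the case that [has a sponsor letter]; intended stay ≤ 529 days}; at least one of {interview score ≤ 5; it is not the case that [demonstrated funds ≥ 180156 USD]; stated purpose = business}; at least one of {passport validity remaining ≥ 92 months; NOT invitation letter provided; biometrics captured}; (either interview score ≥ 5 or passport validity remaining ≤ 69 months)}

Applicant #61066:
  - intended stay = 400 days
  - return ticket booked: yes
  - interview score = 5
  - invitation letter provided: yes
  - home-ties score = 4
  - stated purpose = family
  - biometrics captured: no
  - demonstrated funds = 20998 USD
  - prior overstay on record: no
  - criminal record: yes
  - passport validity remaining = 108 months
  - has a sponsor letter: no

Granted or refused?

Granted

Atomic conditions:
  return ticket booked: yes → true
  biometrics captured: no → false
  criminal record: yes → true
  home-ties score > 8: 4 > 8 is false
  NOT prior overstay on record: no → true
  has a sponsor letter: no → false
  intended stay ≤ 529 days: 400 ≤ 529 is true
  interview score ≤ 5: 5 ≤ 5 is true
  demonstrated funds ≥ 180156 USD: 20998 ≥ 180156 is false
  stated purpose = business: family == business is false
  passport validity remaining ≥ 92 months: 108 ≥ 92 is true
  NOT invitation letter provided: yes → false
  interview score ≥ 5: 5 ≥ 5 is true
  passport validity remaining ≤ 69 months: 108 ≤ 69 is false
Combine:
[1.1] NOT true = false
[1] false OR false OR true = true
[2] false OR true = true
[3.1] NOT false = true
[3] true OR true = true
[4.2] NOT false = true
[4] true OR true OR false = true
[5] true OR false OR false = true
[6] true OR false = true
[root] true AND true AND true AND true AND true AND true = true
Overall: true → granted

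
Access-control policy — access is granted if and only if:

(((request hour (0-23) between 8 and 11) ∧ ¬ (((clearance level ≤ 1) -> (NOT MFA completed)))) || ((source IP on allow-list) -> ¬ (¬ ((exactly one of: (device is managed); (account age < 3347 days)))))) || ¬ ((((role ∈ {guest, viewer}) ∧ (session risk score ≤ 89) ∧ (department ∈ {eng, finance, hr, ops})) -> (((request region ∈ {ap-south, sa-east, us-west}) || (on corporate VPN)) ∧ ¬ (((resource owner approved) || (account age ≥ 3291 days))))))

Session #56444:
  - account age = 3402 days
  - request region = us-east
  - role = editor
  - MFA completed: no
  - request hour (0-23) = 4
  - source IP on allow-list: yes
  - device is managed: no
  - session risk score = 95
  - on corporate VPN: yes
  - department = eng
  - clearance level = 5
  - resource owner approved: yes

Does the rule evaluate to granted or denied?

Denied

Atomic conditions:
  request hour (0-23) between 8 and 11: 4 in [8, 11] is false
  clearance level ≤ 1: 5 ≤ 1 is false
  NOT MFA completed: no → true
  source IP on allow-list: yes → true
  device is managed: no → false
  account age < 3347 days: 3402 < 3347 is false
  role ∈ {guest, viewer}: editor is not in the set → false
  session risk score ≤ 89: 95 ≤ 89 is false
  department ∈ {eng, finance, hr, ops}: eng is in the set → true
  request region ∈ {ap-south, sa-east, us-west}: us-east is not in the set → false
  on corporate VPN: yes → true
  resource owner approved: yes → true
  account age ≥ 3291 days: 3402 ≥ 3291 is true
Combine:
[1.1.2.1] false → true (antecedent false ⇒ implication holds) = true
[1.1.2] NOT true = false
[1.1] false AND false = false
[1.2.2.1.1] exactly-one(false, false) = false
[1.2.2.1] NOT false = true
[1.2.2] NOT true = false
[1.2] true → false = false
[1] false OR false = false
[2.1.1] false AND false AND true = false
[2.1.2.1] false OR true = true
[2.1.2.2.1] true OR true = true
[2.1.2.2] NOT true = false
[2.1.2] true AND false = false
[2.1] false → false (antecedent false ⇒ implication holds) = true
[2] NOT true = false
[root] false OR false = false
Overall: false → denied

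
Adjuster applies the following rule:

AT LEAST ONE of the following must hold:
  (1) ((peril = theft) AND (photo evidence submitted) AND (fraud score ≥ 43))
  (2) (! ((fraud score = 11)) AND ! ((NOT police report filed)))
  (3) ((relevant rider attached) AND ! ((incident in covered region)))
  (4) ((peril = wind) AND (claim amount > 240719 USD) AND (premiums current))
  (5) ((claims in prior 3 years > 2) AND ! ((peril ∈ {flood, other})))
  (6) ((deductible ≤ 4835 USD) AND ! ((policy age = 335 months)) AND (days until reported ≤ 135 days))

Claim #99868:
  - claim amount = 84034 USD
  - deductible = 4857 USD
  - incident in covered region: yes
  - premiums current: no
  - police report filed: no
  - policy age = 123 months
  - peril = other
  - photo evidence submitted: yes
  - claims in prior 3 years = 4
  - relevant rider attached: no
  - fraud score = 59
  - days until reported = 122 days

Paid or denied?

Denied

Atomic conditions:
  peril = theft: other == theft is false
  photo evidence submitted: yes → true
  fraud score ≥ 43: 59 ≥ 43 is true
  fraud score = 11: 59 == 11 is false
  NOT police report filed: no → true
  relevant rider attached: no → false
  incident in covered region: yes → true
  peril = wind: other == wind is false
  claim amount > 240719 USD: 84034 > 240719 is false
  premiums current: no → false
  claims in prior 3 years > 2: 4 > 2 is true
  peril ∈ {flood, other}: other is in the set → true
  deductible ≤ 4835 USD: 4857 ≤ 4835 is false
  policy age = 335 months: 123 == 335 is false
  days until reported ≤ 135 days: 122 ≤ 135 is true
Combine:
[1] false AND true AND true = false
[2.1] NOT false = true
[2.2] NOT true = false
[2] true AND false = false
[3.2] NOT true = false
[3] false AND false = false
[4] false AND false AND false = false
[5.2] NOT true = false
[5] true AND false = false
[6.2] NOT false = true
[6] false AND true AND true = false
[root] false OR false OR false OR false OR false OR false = false
Overall: false → denied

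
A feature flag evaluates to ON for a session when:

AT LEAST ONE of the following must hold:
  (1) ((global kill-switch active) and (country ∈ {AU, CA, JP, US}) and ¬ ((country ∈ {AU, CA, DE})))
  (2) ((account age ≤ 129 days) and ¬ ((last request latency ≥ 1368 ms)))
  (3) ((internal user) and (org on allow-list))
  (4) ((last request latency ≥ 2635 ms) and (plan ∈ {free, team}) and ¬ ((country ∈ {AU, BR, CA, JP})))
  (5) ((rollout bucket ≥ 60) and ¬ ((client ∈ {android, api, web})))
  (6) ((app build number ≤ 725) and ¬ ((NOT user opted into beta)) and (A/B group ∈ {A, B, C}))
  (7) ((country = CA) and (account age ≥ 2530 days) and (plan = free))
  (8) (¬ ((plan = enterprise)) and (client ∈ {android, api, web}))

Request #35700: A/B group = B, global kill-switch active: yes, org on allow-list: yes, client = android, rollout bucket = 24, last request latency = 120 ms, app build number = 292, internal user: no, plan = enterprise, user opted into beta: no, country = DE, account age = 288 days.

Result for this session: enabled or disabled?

Atomic conditions:
  global kill-switch active: yes → true
  country ∈ {AU, CA, JP, US}: DE is not in the set → false
  country ∈ {AU, CA, DE}: DE is in the set → true
  account age ≤ 129 days: 288 ≤ 129 is false
  last request latency ≥ 1368 ms: 120 ≥ 1368 is false
  internal user: no → false
  org on allow-list: yes → true
  last request latency ≥ 2635 ms: 120 ≥ 2635 is false
  plan ∈ {free, team}: enterprise is not in the set → false
  country ∈ {AU, BR, CA, JP}: DE is not in the set → false
  rollout bucket ≥ 60: 24 ≥ 60 is false
  client ∈ {android, api, web}: android is in the set → true
  app build number ≤ 725: 292 ≤ 725 is true
  NOT user opted into beta: no → true
  A/B group ∈ {A, B, C}: B is in the set → true
  country = CA: DE == CA is false
  account age ≥ 2530 days: 288 ≥ 2530 is false
  plan = free: enterprise == free is false
  plan = enterprise: enterprise == enterprise is true
Combine:
[1.3] NOT true = false
[1] true AND false AND false = false
[2.2] NOT false = true
[2] false AND true = false
[3] false AND true = false
[4.3] NOT false = true
[4] false AND false AND true = false
[5.2] NOT true = false
[5] false AND false = false
[6.2] NOT true = false
[6] true AND false AND true = false
[7] false AND false AND false = false
[8.1] NOT true = false
[8] false AND true = false
[root] false OR false OR false OR false OR false OR false OR false OR false = false
Overall: false → disabled

Disabled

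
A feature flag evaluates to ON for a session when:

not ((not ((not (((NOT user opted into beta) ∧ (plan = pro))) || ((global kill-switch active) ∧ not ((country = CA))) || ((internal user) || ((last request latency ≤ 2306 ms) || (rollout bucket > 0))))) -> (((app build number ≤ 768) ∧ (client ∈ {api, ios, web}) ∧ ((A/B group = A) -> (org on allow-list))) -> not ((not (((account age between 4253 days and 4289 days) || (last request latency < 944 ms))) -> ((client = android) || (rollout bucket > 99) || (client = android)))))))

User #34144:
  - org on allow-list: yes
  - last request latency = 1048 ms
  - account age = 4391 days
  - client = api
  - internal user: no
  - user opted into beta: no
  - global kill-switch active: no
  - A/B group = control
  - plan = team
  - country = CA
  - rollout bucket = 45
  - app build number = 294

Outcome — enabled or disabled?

Disabled

Atomic conditions:
  NOT user opted into beta: no → true
  plan = pro: team == pro is false
  global kill-switch active: no → false
  country = CA: CA == CA is true
  internal user: no → false
  last request latency ≤ 2306 ms: 1048 ≤ 2306 is true
  rollout bucket > 0: 45 > 0 is true
  app build number ≤ 768: 294 ≤ 768 is true
  client ∈ {api, ios, web}: api is in the set → true
  A/B group = A: control == A is false
  org on allow-list: yes → true
  account age between 4253 days and 4289 days: 4391 in [4253, 4289] is false
  last request latency < 944 ms: 1048 < 944 is false
  client = android: api == android is false
  rollout bucket > 99: 45 > 99 is false
Combine:
[1.1.1.1.1] true AND false = false
[1.1.1.1] NOT false = true
[1.1.1.2.2] NOT true = false
[1.1.1.2] false AND false = false
[1.1.1.3.2] true OR true = true
[1.1.1.3] false OR true = true
[1.1.1] true OR false OR true = true
[1.1] NOT true = false
[1.2.1.3] false → true (antecedent false ⇒ implication holds) = true
[1.2.1] true AND true AND true = true
[1.2.2.1.1.1] false OR false = false
[1.2.2.1.1] NOT false = true
[1.2.2.1.2] false OR false OR false = false
[1.2.2.1] true → false = false
[1.2.2] NOT false = true
[1.2] true → true = true
[1] false → true (antecedent false ⇒ implication holds) = true
[root] NOT true = false
Overall: false → disabled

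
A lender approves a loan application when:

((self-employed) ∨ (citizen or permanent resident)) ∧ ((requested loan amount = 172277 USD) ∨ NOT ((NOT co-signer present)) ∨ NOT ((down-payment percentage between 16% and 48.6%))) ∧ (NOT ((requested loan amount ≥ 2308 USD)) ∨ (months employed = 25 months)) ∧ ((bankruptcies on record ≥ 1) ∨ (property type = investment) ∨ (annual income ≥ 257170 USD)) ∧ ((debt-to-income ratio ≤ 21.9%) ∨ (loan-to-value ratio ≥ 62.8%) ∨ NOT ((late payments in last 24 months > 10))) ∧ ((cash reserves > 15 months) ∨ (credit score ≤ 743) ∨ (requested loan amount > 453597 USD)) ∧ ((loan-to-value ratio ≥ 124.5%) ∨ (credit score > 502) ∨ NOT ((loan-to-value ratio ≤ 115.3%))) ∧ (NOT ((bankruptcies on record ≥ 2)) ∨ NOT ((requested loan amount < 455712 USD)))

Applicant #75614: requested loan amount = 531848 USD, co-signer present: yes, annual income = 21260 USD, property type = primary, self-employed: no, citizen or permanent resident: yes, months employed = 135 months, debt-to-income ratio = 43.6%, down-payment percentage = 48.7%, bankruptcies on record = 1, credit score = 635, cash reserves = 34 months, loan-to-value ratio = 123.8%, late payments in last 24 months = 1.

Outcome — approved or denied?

Denied

Atomic conditions:
  self-employed: no → false
  citizen or permanent resident: yes → true
  requested loan amount = 172277 USD: 531848 == 172277 is false
  NOT co-signer present: yes → false
  down-payment percentage between 16% and 48.6%: 48.7 in [16, 48.6] is false
  requested loan amount ≥ 2308 USD: 531848 ≥ 2308 is true
  months employed = 25 months: 135 == 25 is false
  bankruptcies on record ≥ 1: 1 ≥ 1 is true
  property type = investment: primary == investment is false
  annual income ≥ 257170 USD: 21260 ≥ 257170 is false
  debt-to-income ratio ≤ 21.9%: 43.6 ≤ 21.9 is false
  loan-to-value ratio ≥ 62.8%: 123.8 ≥ 62.8 is true
  late payments in last 24 months > 10: 1 > 10 is false
  cash reserves > 15 months: 34 > 15 is true
  credit score ≤ 743: 635 ≤ 743 is true
  requested loan amount > 453597 USD: 531848 > 453597 is true
  loan-to-value ratio ≥ 124.5%: 123.8 ≥ 124.5 is false
  credit score > 502: 635 > 502 is true
  loan-to-value ratio ≤ 115.3%: 123.8 ≤ 115.3 is false
  bankruptcies on record ≥ 2: 1 ≥ 2 is false
  requested loan amount < 455712 USD: 531848 < 455712 is false
Combine:
[1] false OR true = true
[2.2] NOT false = true
[2.3] NOT false = true
[2] false OR true OR true = true
[3.1] NOT true = false
[3] false OR false = false
[4] true OR false OR false = true
[5.3] NOT false = true
[5] false OR true OR true = true
[6] true OR true OR true = true
[7.3] NOT false = true
[7] false OR true OR true = true
[8.1] NOT false = true
[8.2] NOT false = true
[8] true OR true = true
[root] true AND true AND false AND true AND true AND true AND true AND true = false
Overall: false → denied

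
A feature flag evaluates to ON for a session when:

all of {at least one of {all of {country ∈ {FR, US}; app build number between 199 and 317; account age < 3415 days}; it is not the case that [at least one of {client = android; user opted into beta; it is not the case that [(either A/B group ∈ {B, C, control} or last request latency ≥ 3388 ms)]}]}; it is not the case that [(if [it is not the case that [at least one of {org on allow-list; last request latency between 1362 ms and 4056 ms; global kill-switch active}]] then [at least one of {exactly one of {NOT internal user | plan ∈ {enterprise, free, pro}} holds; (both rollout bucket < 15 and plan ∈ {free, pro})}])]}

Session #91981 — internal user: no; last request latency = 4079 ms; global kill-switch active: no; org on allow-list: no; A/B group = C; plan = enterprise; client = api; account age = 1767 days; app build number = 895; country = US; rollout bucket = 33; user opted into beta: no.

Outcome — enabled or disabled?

Atomic conditions:
  country ∈ {FR, US}: US is in the set → true
  app build number between 199 and 317: 895 in [199, 317] is false
  account age < 3415 days: 1767 < 3415 is true
  client = android: api == android is false
  user opted into beta: no → false
  A/B group ∈ {B, C, control}: C is in the set → true
  last request latency ≥ 3388 ms: 4079 ≥ 3388 is true
  org on allow-list: no → false
  last request latency between 1362 ms and 4056 ms: 4079 in [1362, 4056] is false
  global kill-switch active: no → false
  NOT internal user: no → true
  plan ∈ {enterprise, free, pro}: enterprise is in the set → true
  rollout bucket < 15: 33 < 15 is false
  plan ∈ {free, pro}: enterprise is not in the set → false
Combine:
[1.1] true AND false AND true = false
[1.2.1.3.1] true OR true = true
[1.2.1.3] NOT true = false
[1.2.1] false OR false OR false = false
[1.2] NOT false = true
[1] false OR true = true
[2.1.1.1] false OR false OR false = false
[2.1.1] NOT false = true
[2.1.2.1] exactly-one(true, true) = false
[2.1.2.2] false AND false = false
[2.1.2] false OR false = false
[2.1] true → false = false
[2] NOT false = true
[root] true AND true = true
Overall: true → enabled

Enabled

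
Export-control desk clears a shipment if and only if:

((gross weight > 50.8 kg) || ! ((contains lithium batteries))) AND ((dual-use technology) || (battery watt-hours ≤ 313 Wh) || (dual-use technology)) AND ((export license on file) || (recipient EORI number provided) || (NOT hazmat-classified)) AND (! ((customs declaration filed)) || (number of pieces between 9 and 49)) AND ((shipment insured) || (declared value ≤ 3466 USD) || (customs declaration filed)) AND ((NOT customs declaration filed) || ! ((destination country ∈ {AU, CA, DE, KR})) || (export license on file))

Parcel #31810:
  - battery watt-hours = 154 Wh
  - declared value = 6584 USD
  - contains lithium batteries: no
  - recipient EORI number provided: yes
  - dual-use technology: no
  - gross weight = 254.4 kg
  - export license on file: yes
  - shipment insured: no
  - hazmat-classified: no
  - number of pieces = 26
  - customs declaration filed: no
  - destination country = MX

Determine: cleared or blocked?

Atomic conditions:
  gross weight > 50.8 kg: 254.4 > 50.8 is true
  contains lithium batteries: no → false
  dual-use technology: no → false
  battery watt-hours ≤ 313 Wh: 154 ≤ 313 is true
  export license on file: yes → true
  recipient EORI number provided: yes → true
  NOT hazmat-classified: no → true
  customs declaration filed: no → false
  number of pieces between 9 and 49: 26 in [9, 49] is true
  shipment insured: no → false
  declared value ≤ 3466 USD: 6584 ≤ 3466 is false
  NOT customs declaration filed: no → true
  destination country ∈ {AU, CA, DE, KR}: MX is not in the set → false
Combine:
[1.2] NOT false = true
[1] true OR true = true
[2] false OR true OR false = true
[3] true OR true OR true = true
[4.1] NOT false = true
[4] true OR true = true
[5] false OR false OR false = false
[6.2] NOT false = true
[6] true OR true OR true = true
[root] true AND true AND true AND true AND false AND true = false
Overall: false → blocked

Blocked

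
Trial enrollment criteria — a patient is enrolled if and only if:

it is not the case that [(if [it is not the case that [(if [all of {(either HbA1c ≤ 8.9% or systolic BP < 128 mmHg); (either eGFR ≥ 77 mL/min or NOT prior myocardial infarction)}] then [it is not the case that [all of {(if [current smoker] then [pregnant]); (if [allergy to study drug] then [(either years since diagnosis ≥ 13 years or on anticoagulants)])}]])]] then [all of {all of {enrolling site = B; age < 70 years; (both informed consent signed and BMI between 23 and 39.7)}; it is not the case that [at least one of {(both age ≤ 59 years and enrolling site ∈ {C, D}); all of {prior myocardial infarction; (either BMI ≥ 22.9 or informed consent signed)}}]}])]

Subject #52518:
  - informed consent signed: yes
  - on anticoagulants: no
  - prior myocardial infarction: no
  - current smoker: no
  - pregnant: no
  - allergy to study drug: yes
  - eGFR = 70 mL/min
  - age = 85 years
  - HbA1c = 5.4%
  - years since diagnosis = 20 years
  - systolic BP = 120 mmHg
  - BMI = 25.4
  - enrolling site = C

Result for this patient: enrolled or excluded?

Enrolled

Atomic conditions:
  HbA1c ≤ 8.9%: 5.4 ≤ 8.9 is true
  systolic BP < 128 mmHg: 120 < 128 is true
  eGFR ≥ 77 mL/min: 70 ≥ 77 is false
  NOT prior myocardial infarction: no → true
  current smoker: no → false
  pregnant: no → false
  allergy to study drug: yes → true
  years since diagnosis ≥ 13 years: 20 ≥ 13 is true
  on anticoagulants: no → false
  enrolling site = B: C == B is false
  age < 70 years: 85 < 70 is false
  informed consent signed: yes → true
  BMI between 23 and 39.7: 25.4 in [23, 39.7] is true
  age ≤ 59 years: 85 ≤ 59 is false
  enrolling site ∈ {C, D}: C is in the set → true
  prior myocardial infarction: no → false
  BMI ≥ 22.9: 25.4 ≥ 22.9 is true
Combine:
[1.1.1.1.1] true OR true = true
[1.1.1.1.2] false OR true = true
[1.1.1.1] true AND true = true
[1.1.1.2.1.1] false → false (antecedent false ⇒ implication holds) = true
[1.1.1.2.1.2.2] true OR false = true
[1.1.1.2.1.2] true → true = true
[1.1.1.2.1] true AND true = true
[1.1.1.2] NOT true = false
[1.1.1] true → false = false
[1.1] NOT false = true
[1.2.1.3] true AND true = true
[1.2.1] false AND false AND true = false
[1.2.2.1.1] false AND true = false
[1.2.2.1.2.2] true OR true = true
[1.2.2.1.2] false AND true = false
[1.2.2.1] false OR false = false
[1.2.2] NOT false = true
[1.2] false AND true = false
[1] true → false = false
[root] NOT false = true
Overall: true → enrolled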